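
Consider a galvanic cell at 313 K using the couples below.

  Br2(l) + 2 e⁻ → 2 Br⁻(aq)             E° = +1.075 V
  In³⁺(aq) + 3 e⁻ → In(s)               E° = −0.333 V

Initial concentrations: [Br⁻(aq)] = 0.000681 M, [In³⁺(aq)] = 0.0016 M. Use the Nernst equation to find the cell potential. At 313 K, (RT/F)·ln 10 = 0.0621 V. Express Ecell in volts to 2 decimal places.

Br₂/Br⁻ is reduced (cathode, E° = +1.075 V) and In³⁺/In is oxidized (anode).
The standard potential is +1.075 − (−0.333) = +1.408 V and the balanced reaction transfers n = 6 electrons.
Balancing gives 3 Br2(l) + 2 In(s) → 6 Br⁻(aq) + 2 In³⁺(aq); hence Q = [Br⁻(aq)]^6·[In³⁺(aq)]^2 = 2.55×10^−25 (log Q = −24.593).
E = E° − (0.0621/n)·log Q = +1.408 − (0.0621/6)(−24.593) = +1.66 V.

+1.66 V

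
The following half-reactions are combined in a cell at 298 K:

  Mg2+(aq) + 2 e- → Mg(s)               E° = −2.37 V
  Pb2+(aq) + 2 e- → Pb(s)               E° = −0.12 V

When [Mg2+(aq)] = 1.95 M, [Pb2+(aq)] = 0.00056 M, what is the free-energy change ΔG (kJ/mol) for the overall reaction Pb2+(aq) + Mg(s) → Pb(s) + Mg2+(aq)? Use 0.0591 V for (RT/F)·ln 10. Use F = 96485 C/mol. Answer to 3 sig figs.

−414 kJ/mol

With Pb²⁺/Pb reduced at the cathode, E°cell = −0.12 − (−2.37) = +2.25 V and n = 2.
Here Q = [Mg2+(aq)] / [Pb2+(aq)] = 3.48×10^3 (log Q = 3.542), giving E = +2.25 − (0.0591/2)·(3.542) = +2.1453 V.
Finally ΔG = −nFE = −(2)(96485 C/mol)(+2.1453 V) = −414 kJ/mol.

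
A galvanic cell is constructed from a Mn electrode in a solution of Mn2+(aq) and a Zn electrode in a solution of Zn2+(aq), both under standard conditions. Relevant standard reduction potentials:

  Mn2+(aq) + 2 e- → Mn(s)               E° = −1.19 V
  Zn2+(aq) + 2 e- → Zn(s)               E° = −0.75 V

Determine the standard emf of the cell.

The Zn²⁺/Zn couple has the higher E°, so Zn ion is reduced (cathode) and Mn is oxidized (anode).
E°cell = E°(cathode) − E°(anode) = −0.75 − (−1.19) = +0.44 V.

+0.44 V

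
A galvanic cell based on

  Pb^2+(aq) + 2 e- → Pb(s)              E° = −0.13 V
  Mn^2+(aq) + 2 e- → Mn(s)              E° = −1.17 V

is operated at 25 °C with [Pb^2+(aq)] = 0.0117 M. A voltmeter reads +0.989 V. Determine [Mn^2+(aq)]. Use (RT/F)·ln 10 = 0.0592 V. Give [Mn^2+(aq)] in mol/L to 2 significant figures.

With Pb²⁺/Pb at the cathode and Mn²⁺/Mn at the anode, E°cell = −0.13 − (−1.17) = +1.04 V (n = 2).
Since E = E° − (0.0592/n)·log Q, log Q = n(E° − E)/0.0592 = 1.723.
Balancing electrons gives Pb^2+(aq) + Mn(s) → Pb(s) + Mn^2+(aq); thus Q = [Mn^2+(aq)] / [Pb^2+(aq)].
Substituting the known concentrations and solving, log [Mn^2+(aq)] = −0.209 and [Mn^2+(aq)] = 0.62 M.

0.62 M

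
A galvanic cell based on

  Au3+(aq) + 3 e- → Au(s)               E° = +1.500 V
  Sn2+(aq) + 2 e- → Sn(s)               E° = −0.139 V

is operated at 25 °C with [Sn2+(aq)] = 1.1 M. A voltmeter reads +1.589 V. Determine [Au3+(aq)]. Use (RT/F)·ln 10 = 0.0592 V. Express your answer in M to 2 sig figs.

The Au³⁺/Au couple has the larger reduction potential, so it is the cathode: E°cell = +1.500 − (−0.139) = +1.639 V and n = 6.
Since E = E° − (0.0592/n)·log Q, log Q = n(E° − E)/0.0592 = 5.068.
The balanced reaction is 2 Au3+(aq) + 3 Sn(s) → 2 Au(s) + 3 Sn2+(aq), so Q = [Sn2+(aq)]^3 / [Au3+(aq)]^2.
Substituting the known concentrations and solving, log [Au3+(aq)] = −2.472 and [Au3+(aq)] = 0.0034 M.

0.0034 M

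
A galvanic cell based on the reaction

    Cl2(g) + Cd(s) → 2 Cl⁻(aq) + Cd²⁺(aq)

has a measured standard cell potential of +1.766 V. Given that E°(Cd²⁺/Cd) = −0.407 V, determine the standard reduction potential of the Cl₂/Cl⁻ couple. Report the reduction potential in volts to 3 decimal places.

In the reaction as written the Cl₂/Cl⁻ couple is reduced (cathode) and Cd²⁺/Cd is oxidized (anode), so E°cell = E°(Cl₂/Cl⁻) − E°(Cd²⁺/Cd).
E°(Cl₂/Cl⁻) = E°cell + E°(anode) = +1.766 + (−0.407) = +1.359 V.

+1.359 V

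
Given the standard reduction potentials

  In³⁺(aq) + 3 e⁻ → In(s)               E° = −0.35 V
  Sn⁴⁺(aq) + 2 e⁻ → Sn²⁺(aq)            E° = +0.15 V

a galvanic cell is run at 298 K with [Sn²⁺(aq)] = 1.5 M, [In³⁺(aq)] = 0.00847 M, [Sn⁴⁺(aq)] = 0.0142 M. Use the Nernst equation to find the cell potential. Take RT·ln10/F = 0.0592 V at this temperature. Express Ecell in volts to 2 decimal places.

Sn⁴⁺/Sn²⁺ is reduced (cathode, E° = +0.15 V) and In³⁺/In is oxidized (anode).
The standard potential is +0.15 − (−0.35) = +0.50 V and the balanced reaction transfers n = 6 electrons.
The balanced reaction is 3 Sn⁴⁺(aq) + 2 In(s) → 3 Sn²⁺(aq) + 2 In³⁺(aq), so Q = ([Sn²⁺(aq)]^3·[In³⁺(aq)]^2) / [Sn⁴⁺(aq)]^3 = 84.6 and log Q = 1.927.
Applying E = E° − (RT ln10/nF)·log Q gives +0.50 − (0.0592/6)(1.927) = +0.48 V.

+0.48 V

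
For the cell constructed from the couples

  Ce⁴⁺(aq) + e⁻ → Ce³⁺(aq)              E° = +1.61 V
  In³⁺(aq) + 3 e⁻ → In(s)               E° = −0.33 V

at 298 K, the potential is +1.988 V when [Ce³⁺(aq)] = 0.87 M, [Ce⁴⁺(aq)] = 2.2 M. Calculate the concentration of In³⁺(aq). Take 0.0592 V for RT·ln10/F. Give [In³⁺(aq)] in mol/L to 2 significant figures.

0.060 M

Ce⁴⁺/Ce³⁺ is the cathode (higher E°); E°cell = +1.61 − (−0.33) = +1.94 V with n = 3.
From the Nernst equation, log Q = n(E° − E)/0.0592 = 3·(+1.94 − (+1.988))/0.0592 = −2.432.
Balancing electrons gives 3 Ce⁴⁺(aq) + In(s) → 3 Ce³⁺(aq) + In³⁺(aq); thus Q = ([Ce³⁺(aq)]^3·[In³⁺(aq)]) / [Ce⁴⁺(aq)]^3.
Substituting the known concentrations and solving, log [In³⁺(aq)] = −1.223 and [In³⁺(aq)] = 0.060 M.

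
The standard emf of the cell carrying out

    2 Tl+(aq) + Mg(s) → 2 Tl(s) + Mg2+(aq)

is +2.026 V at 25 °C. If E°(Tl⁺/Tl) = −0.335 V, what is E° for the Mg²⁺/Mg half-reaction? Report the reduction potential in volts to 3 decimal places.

In the reaction as written the Tl⁺/Tl couple is reduced (cathode) and Mg²⁺/Mg is oxidized (anode), so E°cell = E°(Tl⁺/Tl) − E°(Mg²⁺/Mg).
E°(Mg²⁺/Mg) = E°(cathode) − E°cell = −0.335 − (+2.026) = −2.361 V.

−2.361 V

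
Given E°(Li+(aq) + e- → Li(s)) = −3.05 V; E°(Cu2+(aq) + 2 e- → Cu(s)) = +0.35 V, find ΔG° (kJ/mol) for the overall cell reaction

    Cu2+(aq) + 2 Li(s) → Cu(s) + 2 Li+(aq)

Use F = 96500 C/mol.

In the reaction as written Cu2+(aq) is reduced, so the Cu²⁺/Cu couple is the cathode and Li⁺/Li is the anode.
E°cell = +0.35 − (−3.05) = +3.40 V; balancing electrons gives n = 2.
ΔG° = −nFE°cell = −(2)(96500)(+3.40) J/mol = −656 kJ/mol.

−656 kJ/mol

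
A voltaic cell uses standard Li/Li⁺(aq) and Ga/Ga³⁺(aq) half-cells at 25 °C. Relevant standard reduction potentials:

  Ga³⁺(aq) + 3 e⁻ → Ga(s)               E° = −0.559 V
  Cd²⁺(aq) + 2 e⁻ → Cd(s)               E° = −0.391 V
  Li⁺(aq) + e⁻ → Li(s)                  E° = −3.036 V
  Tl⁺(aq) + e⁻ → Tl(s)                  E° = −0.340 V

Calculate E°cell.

+2.477 V

Of the two couples in this cell, the one with the more positive reduction potential is reduced at the cathode: here that is Ga³⁺/Ga (−0.559 V); Li⁺/Li (−3.036 V) is the anode.
E°cell = E°(cathode) − E°(anode) = −0.559 − (−3.036) = +2.477 V.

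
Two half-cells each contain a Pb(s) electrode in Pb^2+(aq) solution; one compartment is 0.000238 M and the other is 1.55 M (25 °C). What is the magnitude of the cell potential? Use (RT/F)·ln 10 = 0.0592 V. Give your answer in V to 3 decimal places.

For a concentration cell E°cell = 0, since both electrodes use the same couple.
The compartment with the higher Pb^2+(aq) concentration (1.55 M) acts as the cathode; ions are reduced there and produced at the dilute (0.000238 M) anode.
With n = 2, Ecell = −(0.0592/2)·log([dilute]/[conc]) = −(0.0592/2)·log(0.000238/1.55) = +0.113 V.

0.113 V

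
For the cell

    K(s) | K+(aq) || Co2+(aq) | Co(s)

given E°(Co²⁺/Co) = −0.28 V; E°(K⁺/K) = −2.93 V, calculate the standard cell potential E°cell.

By convention the left-hand electrode in cell notation is the anode (oxidation) and the right-hand electrode is the cathode (reduction).
E°cell = E°(right) − E°(left) = −0.28 − (−2.93) = +2.65 V.

+2.65 V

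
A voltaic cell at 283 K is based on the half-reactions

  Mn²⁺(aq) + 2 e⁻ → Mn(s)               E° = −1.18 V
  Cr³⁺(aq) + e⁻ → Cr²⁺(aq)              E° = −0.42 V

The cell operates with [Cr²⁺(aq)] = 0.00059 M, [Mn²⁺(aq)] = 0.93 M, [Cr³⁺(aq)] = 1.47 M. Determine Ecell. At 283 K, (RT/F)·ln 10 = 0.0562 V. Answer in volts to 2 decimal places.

+0.95 V

The Cr³⁺/Cr²⁺ couple has the more positive E°, so it is the cathode; Mn²⁺/Mn is the anode.
The standard potential is −0.42 − (−1.18) = +0.76 V and the balanced reaction transfers n = 2 electrons.
The balanced reaction is 2 Cr³⁺(aq) + Mn(s) → 2 Cr²⁺(aq) + Mn²⁺(aq), so Q = ([Cr²⁺(aq)]^2·[Mn²⁺(aq)]) / [Cr³⁺(aq)]^2 = 1.5×10^−7 and log Q = −6.824.
Applying E = E° − (RT ln10/nF)·log Q gives +0.76 − (0.0562/2)(−6.824) = +0.95 V.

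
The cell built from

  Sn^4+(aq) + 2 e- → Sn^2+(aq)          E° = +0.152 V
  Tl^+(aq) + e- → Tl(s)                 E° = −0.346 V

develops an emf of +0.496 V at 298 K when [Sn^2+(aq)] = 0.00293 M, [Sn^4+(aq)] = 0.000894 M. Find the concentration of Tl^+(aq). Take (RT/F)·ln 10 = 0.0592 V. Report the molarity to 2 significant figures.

The Sn⁴⁺/Sn²⁺ couple has the larger reduction potential, so it is the cathode: E°cell = +0.152 − (−0.346) = +0.498 V and n = 2.
Since E = E° − (0.0592/n)·log Q, log Q = n(E° − E)/0.0592 = 0.068.
Balancing electrons gives Sn^4+(aq) + 2 Tl(s) → Sn^2+(aq) + 2 Tl^+(aq); thus Q = ([Sn^2+(aq)]·[Tl^+(aq)]^2) / [Sn^4+(aq)].
Isolating [Tl^+(aq)] in Q = 10^{0.068} yields log [Tl^+(aq)] = −0.224, i.e. 0.60 M.

0.60 M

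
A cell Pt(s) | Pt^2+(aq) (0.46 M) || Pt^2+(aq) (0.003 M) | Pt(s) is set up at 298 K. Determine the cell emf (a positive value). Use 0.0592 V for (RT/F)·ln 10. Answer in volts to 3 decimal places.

For a concentration cell E°cell = 0, since both electrodes use the same couple.
The compartment with the higher Pt^2+(aq) concentration (0.46 M) acts as the cathode; ions are reduced there and produced at the dilute (0.003 M) anode.
With n = 2, Ecell = −(0.0592/2)·log([dilute]/[conc]) = −(0.0592/2)·log(0.003/0.46) = +0.065 V.

0.065 V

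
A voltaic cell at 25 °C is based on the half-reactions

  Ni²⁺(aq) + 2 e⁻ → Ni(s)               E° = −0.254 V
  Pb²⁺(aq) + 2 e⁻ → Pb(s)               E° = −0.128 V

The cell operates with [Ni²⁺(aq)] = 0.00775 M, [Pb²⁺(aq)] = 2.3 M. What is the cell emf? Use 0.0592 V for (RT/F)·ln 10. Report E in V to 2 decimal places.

+0.20 V

The Pb²⁺/Pb couple has the more positive E°, so it is the cathode; Ni²⁺/Ni is the anode.
E°cell = −0.128 − (−0.254) = +0.126 V, with n = 2 electrons transferred.
For the overall reaction Pb²⁺(aq) + Ni(s) → Pb(s) + Ni²⁺(aq), Q = [Ni²⁺(aq)] / [Pb²⁺(aq)] = 0.00337, giving log Q = −2.472.
By the Nernst equation, E = +0.126 − (0.0592/2)·(−2.472) = +0.20 V.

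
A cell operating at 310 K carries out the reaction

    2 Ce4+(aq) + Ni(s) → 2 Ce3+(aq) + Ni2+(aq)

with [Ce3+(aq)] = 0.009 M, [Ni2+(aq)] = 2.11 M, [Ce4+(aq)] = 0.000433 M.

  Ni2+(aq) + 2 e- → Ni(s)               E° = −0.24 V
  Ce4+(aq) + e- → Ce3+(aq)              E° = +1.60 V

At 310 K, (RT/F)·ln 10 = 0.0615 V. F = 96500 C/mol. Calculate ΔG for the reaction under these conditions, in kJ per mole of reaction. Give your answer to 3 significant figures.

The standard cell potential is +1.60 − (−0.24) = +1.84 V, with n = 2 electrons in the balanced equation.
The reaction quotient is ([Ce3+(aq)]^2·[Ni2+(aq)]) / [Ce4+(aq)]^2 = 912; by Nernst, E = +1.84 − (0.0615/2)(2.960) = +1.7490 V.
Finally ΔG = −nFE = −(2)(96500 C/mol)(+1.7490 V) = −338 kJ/mol.

−338 kJ/mol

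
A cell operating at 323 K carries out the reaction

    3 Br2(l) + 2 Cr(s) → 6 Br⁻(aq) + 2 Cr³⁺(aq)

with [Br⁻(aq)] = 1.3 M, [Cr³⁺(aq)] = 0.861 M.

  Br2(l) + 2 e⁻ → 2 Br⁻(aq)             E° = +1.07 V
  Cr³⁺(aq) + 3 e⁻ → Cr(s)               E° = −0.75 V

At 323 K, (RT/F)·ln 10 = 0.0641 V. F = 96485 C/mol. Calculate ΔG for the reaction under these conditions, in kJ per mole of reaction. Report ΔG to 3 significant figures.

−1050 kJ/mol

E°cell = +1.07 − (−0.75) = +1.82 V; the balanced reaction transfers n = 6 electrons.
Q = [Br⁻(aq)]^6·[Cr³⁺(aq)]^2 = 3.58, so log Q = 0.554 and E = +1.82 − (0.0641/6)(0.554) = +1.8141 V.
Finally ΔG = −nFE = −(6)(96485 C/mol)(+1.8141 V) = −1050 kJ/mol.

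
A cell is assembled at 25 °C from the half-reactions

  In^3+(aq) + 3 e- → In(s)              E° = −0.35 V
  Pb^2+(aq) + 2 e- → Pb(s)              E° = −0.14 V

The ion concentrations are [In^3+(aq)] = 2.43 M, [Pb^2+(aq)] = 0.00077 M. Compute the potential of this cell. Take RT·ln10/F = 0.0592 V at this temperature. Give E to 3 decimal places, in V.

+0.110 V

Pb²⁺/Pb is reduced (cathode, E° = −0.14 V) and In³⁺/In is oxidized (anode).
E°cell = E°cat − E°an = −0.14 − (−0.35) = +0.21 V; n = 6.
For the overall reaction 3 Pb^2+(aq) + 2 In(s) → 3 Pb(s) + 2 In^3+(aq), Q = [In^3+(aq)]^2 / [Pb^2+(aq)]^3 = 1.29×10^10, giving log Q = 10.112.
E = E° − (0.0592/n)·log Q = +0.21 − (0.0592/6)(10.112) = +0.110 V.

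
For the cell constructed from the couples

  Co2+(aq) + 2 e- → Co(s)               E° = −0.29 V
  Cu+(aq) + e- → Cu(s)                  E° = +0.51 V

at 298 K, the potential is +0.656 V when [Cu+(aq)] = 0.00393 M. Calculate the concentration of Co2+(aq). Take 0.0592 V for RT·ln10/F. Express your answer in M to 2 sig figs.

1.1 M

The Cu⁺/Cu couple has the larger reduction potential, so it is the cathode: E°cell = +0.51 − (−0.29) = +0.80 V and n = 2.
Rearranging E = E° − (0.0592/n)·log Q gives log Q = 2(+0.80 − (+0.656))/0.0592 = 4.865.
The balanced reaction is 2 Cu+(aq) + Co(s) → 2 Cu(s) + Co2+(aq), so Q = [Co2+(aq)] / [Cu+(aq)]^2.
Solving for the unknown gives log [Co2+(aq)] = 0.054, so [Co2+(aq)] ≈ 1.1 M.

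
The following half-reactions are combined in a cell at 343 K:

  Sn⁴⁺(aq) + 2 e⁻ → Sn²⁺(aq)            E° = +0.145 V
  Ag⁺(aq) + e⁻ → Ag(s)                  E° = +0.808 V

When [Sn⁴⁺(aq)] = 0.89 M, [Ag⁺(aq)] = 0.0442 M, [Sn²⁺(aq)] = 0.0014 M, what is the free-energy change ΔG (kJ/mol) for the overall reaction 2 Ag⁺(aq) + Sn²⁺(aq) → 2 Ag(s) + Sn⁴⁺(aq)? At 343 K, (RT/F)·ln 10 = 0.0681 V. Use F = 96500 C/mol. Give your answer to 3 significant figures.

−91.7 kJ/mol

E°cell = +0.808 − (+0.145) = +0.663 V; the balanced reaction transfers n = 2 electrons.
Q = [Sn⁴⁺(aq)] / ([Ag⁺(aq)]^2·[Sn²⁺(aq)]) = 3.25×10^5, so log Q = 5.512 and E = +0.663 − (0.0681/2)(5.512) = +0.4753 V.
Finally ΔG = −nFE = −(2)(96500 C/mol)(+0.4753 V) = −91.7 kJ/mol.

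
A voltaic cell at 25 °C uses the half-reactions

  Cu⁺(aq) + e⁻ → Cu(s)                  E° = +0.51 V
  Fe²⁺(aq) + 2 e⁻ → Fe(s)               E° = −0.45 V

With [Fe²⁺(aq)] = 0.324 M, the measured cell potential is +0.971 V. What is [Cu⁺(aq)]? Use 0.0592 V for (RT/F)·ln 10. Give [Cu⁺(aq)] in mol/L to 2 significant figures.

0.87 M

Cu⁺/Cu is the cathode (higher E°); E°cell = +0.51 − (−0.45) = +0.96 V with n = 2.
Since E = E° − (0.0592/n)·log Q, log Q = n(E° − E)/0.0592 = −0.372.
For 2 Cu⁺(aq) + Fe(s) → 2 Cu(s) + Fe²⁺(aq), the reaction quotient is Q = [Fe²⁺(aq)] / [Cu⁺(aq)]^2.
Isolating [Cu⁺(aq)] in Q = 10^{−0.372} yields log [Cu⁺(aq)] = −0.059, i.e. 0.87 M.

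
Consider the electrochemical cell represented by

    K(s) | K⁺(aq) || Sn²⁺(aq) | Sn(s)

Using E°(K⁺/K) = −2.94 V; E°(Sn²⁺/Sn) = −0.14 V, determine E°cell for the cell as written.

+2.80 V

By convention the left-hand electrode in cell notation is the anode (oxidation) and the right-hand electrode is the cathode (reduction).
E°cell = E°(right) − E°(left) = −0.14 − (−2.94) = +2.80 V.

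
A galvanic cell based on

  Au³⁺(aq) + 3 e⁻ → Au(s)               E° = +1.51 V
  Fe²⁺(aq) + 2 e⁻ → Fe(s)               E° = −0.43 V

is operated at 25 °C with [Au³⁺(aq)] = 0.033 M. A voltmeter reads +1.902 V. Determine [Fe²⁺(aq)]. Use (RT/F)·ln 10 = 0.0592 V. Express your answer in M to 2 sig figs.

Au³⁺/Au is the cathode (higher E°); E°cell = +1.51 − (−0.43) = +1.94 V with n = 6.
Rearranging E = E° − (0.0592/n)·log Q gives log Q = 6(+1.94 − (+1.902))/0.0592 = 3.851.
Balancing electrons gives 2 Au³⁺(aq) + 3 Fe(s) → 2 Au(s) + 3 Fe²⁺(aq); thus Q = [Fe²⁺(aq)]^3 / [Au³⁺(aq)]^2.
Substituting the known concentrations and solving, log [Fe²⁺(aq)] = 0.296 and [Fe²⁺(aq)] = 2.0 M.

2.0 M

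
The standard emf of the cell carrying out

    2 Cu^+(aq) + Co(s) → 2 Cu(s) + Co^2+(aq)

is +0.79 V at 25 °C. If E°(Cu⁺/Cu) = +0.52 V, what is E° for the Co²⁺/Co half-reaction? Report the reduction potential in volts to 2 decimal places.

In the reaction as written the Cu⁺/Cu couple is reduced (cathode) and Co²⁺/Co is oxidized (anode), so E°cell = E°(Cu⁺/Cu) − E°(Co²⁺/Co).
E°(Co²⁺/Co) = E°(cathode) − E°cell = +0.52 − (+0.79) = −0.27 V.

−0.27 V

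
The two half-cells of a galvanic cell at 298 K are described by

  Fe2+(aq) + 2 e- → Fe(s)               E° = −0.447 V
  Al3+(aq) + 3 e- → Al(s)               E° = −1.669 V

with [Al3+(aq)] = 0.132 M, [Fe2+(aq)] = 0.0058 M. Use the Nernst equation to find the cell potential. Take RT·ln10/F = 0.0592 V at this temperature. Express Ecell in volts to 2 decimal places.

+1.17 V

The Fe²⁺/Fe couple has the more positive E°, so it is the cathode; Al³⁺/Al is the anode.
E°cell = −0.447 − (−1.669) = +1.222 V, with n = 6 electrons transferred.
For the overall reaction 3 Fe2+(aq) + 2 Al(s) → 3 Fe(s) + 2 Al3+(aq), Q = [Al3+(aq)]^2 / [Fe2+(aq)]^3 = 8.93×10^4, giving log Q = 4.951.
Applying E = E° − (RT ln10/nF)·log Q gives +1.222 − (0.0592/6)(4.951) = +1.17 V.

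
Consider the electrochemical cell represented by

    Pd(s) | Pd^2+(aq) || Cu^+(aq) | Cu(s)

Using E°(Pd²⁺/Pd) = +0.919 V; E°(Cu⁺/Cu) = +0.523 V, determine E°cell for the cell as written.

By convention the left-hand electrode in cell notation is the anode (oxidation) and the right-hand electrode is the cathode (reduction).
E°cell = E°(right) − E°(left) = +0.523 − (+0.919) = −0.396 V.
The negative sign shows that, as written, the cell would require an external voltage to drive the reaction.

−0.396 V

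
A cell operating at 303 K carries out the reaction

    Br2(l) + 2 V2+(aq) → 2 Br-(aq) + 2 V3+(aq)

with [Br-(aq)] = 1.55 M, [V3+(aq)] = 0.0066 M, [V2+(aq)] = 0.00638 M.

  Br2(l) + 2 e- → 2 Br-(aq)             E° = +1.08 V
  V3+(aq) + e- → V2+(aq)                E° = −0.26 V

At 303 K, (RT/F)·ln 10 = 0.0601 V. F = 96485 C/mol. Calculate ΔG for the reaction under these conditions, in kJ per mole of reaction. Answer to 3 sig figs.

With Br₂/Br⁻ reduced at the cathode, E°cell = +1.08 − (−0.26) = +1.34 V and n = 2.
Here Q = ([Br-(aq)]^2·[V3+(aq)]^2) / [V2+(aq)]^2 = 2.57 (log Q = 0.410), giving E = +1.34 − (0.0601/2)·(0.410) = +1.3277 V.
Then ΔG = −nFE = −2 × 96485 × +1.3277 J/mol = −256 kJ/mol.

−256 kJ/mol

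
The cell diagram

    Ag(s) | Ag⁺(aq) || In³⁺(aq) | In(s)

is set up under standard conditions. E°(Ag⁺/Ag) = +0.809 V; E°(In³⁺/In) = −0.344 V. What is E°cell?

−1.153 V

By convention the left-hand electrode in cell notation is the anode (oxidation) and the right-hand electrode is the cathode (reduction).
E°cell = E°(right) − E°(left) = −0.344 − (+0.809) = −1.153 V.
The negative sign shows that, as written, the cell would require an external voltage to drive the reaction.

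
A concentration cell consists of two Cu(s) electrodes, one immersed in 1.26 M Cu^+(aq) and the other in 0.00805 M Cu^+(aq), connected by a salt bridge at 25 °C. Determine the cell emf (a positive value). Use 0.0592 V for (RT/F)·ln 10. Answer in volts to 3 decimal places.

For a concentration cell E°cell = 0, since both electrodes use the same couple.
The compartment with the higher Cu^+(aq) concentration (1.26 M) acts as the cathode; ions are reduced there and produced at the dilute (0.00805 M) anode.
With n = 1, Ecell = −(0.0592/1)·log([dilute]/[conc]) = −(0.0592/1)·log(0.00805/1.26) = +0.130 V.

0.130 V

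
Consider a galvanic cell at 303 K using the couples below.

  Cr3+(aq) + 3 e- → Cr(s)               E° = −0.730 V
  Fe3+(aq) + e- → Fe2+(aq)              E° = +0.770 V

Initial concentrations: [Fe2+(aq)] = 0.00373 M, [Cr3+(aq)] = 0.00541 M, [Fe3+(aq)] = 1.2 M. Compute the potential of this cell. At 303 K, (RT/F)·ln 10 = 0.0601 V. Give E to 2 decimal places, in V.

+1.70 V

The Fe³⁺/Fe²⁺ couple has the more positive E°, so it is the cathode; Cr³⁺/Cr is the anode.
E°cell = E°cat − E°an = +0.770 − (−0.730) = +1.500 V; n = 3.
For the overall reaction 3 Fe3+(aq) + Cr(s) → 3 Fe2+(aq) + Cr3+(aq), Q = ([Fe2+(aq)]^3·[Cr3+(aq)]) / [Fe3+(aq)]^3 = 1.62×10^−10, giving log Q = −9.789.
E = E° − (0.0601/n)·log Q = +1.500 − (0.0601/3)(−9.789) = +1.70 V.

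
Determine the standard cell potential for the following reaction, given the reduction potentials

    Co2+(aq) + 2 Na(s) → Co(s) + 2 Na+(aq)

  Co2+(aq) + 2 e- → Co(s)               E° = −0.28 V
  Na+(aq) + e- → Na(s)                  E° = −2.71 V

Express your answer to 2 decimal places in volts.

+2.43 V

In the reaction as written, Co2+(aq) is reduced (cathode) and Na+(aq) is produced by oxidation at the anode.
E°cell = E°(cathode) − E°(anode) = −0.28 − (−2.71) = +2.43 V.
The positive value indicates the reaction is spontaneous as written.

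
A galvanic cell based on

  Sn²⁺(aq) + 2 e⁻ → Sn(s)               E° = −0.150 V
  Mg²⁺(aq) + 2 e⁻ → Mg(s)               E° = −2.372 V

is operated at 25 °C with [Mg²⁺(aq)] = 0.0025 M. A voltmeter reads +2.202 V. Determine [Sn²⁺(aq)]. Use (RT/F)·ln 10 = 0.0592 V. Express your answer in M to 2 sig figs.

0.00053 M

Sn²⁺/Sn is the cathode (higher E°); E°cell = −0.150 − (−2.372) = +2.222 V with n = 2.
Rearranging E = E° − (0.0592/n)·log Q gives log Q = 2(+2.222 − (+2.202))/0.0592 = 0.676.
Balancing electrons gives Sn²⁺(aq) + Mg(s) → Sn(s) + Mg²⁺(aq); thus Q = [Mg²⁺(aq)] / [Sn²⁺(aq)].
Solving for the unknown gives log [Sn²⁺(aq)] = −3.278, so [Sn²⁺(aq)] ≈ 0.00053 M.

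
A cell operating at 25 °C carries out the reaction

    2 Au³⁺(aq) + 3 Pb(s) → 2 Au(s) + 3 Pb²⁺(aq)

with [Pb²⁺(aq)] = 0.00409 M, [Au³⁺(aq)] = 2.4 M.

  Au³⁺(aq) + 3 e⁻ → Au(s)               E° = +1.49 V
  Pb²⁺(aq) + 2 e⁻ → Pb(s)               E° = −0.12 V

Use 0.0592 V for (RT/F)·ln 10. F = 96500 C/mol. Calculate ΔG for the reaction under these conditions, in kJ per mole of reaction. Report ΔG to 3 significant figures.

E°cell = +1.49 − (−0.12) = +1.61 V; the balanced reaction transfers n = 6 electrons.
The reaction quotient is [Pb²⁺(aq)]^3 / [Au³⁺(aq)]^2 = 1.19×10^−8; by Nernst, E = +1.61 − (0.0592/6)(−7.925) = +1.6882 V.
Finally ΔG = −nFE = −(6)(96500 C/mol)(+1.6882 V) = −977 kJ/mol.

−977 kJ/mol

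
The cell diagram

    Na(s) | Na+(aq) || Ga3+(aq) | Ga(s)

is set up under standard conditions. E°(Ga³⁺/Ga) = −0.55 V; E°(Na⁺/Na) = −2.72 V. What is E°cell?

By convention the left-hand electrode in cell notation is the anode (oxidation) and the right-hand electrode is the cathode (reduction).
E°cell = E°(right) − E°(left) = −0.55 − (−2.72) = +2.17 V.

+2.17 V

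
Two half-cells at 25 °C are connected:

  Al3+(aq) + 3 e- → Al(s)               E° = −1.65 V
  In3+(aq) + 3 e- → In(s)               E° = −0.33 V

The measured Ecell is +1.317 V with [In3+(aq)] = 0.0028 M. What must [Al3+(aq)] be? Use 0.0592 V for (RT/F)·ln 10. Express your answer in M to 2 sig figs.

0.0040 M

With In³⁺/In at the cathode and Al³⁺/Al at the anode, E°cell = −0.33 − (−1.65) = +1.32 V (n = 3).
Rearranging E = E° − (0.0592/n)·log Q gives log Q = 3(+1.32 − (+1.317))/0.0592 = 0.152.
Balancing electrons gives In3+(aq) + Al(s) → In(s) + Al3+(aq); thus Q = [Al3+(aq)] / [In3+(aq)].
Solving for the unknown gives log [Al3+(aq)] = −2.401, so [Al3+(aq)] ≈ 0.0040 M.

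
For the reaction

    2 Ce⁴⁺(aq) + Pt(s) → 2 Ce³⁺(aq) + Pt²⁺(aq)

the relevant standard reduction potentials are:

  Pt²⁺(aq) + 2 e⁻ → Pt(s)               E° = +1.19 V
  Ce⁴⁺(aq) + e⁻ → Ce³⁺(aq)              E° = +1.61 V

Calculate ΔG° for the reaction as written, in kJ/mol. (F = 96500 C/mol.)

In the reaction as written Ce⁴⁺(aq) is reduced, so the Ce⁴⁺/Ce³⁺ couple is the cathode and Pt²⁺/Pt is the anode.
E°cell = +1.61 − (+1.19) = +0.42 V; balancing electrons gives n = 2.
ΔG° = −nFE°cell = −(2)(96500)(+0.42) J/mol = −81.1 kJ/mol.

−81.1 kJ/mol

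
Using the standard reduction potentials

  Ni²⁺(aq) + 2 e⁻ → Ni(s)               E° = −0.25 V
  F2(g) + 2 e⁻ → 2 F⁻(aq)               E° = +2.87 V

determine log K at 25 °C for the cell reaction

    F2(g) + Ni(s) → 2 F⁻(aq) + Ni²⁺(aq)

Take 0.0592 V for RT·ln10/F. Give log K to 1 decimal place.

The F₂/F⁻ couple is reduced (cathode); E°cell = +2.87 − (−0.25) = +3.12 V with n = 2.
At equilibrium E = 0, so log K = nE°cell / 0.0592 = (2)(+3.12) / 0.0592 = 105.4.

log K = 105.4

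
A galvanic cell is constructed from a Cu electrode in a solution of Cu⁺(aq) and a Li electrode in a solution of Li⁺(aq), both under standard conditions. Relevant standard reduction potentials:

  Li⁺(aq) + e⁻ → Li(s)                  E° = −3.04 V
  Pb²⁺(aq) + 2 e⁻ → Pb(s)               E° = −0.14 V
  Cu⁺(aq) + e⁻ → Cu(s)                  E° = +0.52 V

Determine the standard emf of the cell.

+3.56 V

The Cu⁺/Cu couple has the higher E°, so Cu ion is reduced (cathode) and Li is oxidized (anode).
E°cell = E°(cathode) − E°(anode) = +0.52 − (−3.04) = +3.56 V.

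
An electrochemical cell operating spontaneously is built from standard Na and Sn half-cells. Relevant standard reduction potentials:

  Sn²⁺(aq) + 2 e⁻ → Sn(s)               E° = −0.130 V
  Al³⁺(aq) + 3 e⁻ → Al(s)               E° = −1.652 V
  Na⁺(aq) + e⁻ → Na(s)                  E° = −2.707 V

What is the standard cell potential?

Of the two couples in this cell, the one with the more positive reduction potential is reduced at the cathode: here that is Sn²⁺/Sn (−0.130 V); Na⁺/Na (−2.707 V) is the anode.
E°cell = E°(cathode) − E°(anode) = −0.130 − (−2.707) = +2.577 V.

+2.577 V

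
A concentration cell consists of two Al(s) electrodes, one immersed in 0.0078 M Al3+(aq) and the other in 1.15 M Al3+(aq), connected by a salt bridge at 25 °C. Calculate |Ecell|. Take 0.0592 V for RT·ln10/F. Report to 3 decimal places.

For a concentration cell E°cell = 0, since both electrodes use the same couple.
The compartment with the higher Al3+(aq) concentration (1.15 M) acts as the cathode; ions are reduced there and produced at the dilute (0.0078 M) anode.
With n = 3, Ecell = −(0.0592/3)·log([dilute]/[conc]) = −(0.0592/3)·log(0.0078/1.15) = +0.043 V.

0.043 V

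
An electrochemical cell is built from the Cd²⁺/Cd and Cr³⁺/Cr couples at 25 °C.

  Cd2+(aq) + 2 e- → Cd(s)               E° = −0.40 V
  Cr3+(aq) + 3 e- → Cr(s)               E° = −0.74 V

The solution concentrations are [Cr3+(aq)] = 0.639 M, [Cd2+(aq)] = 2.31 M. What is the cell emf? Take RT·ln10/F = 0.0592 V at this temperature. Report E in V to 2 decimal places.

Since E°(Cd²⁺/Cd) > E°(Cr³⁺/Cr), Cd²⁺/Cd serves as the cathode.
E°cell = −0.40 − (−0.74) = +0.34 V, with n = 6 electrons transferred.
Balancing gives 3 Cd2+(aq) + 2 Cr(s) → 3 Cd(s) + 2 Cr3+(aq); hence Q = [Cr3+(aq)]^2 / [Cd2+(aq)]^3 = 0.0331 (log Q = −1.480).
By the Nernst equation, E = +0.34 − (0.0592/6)·(−1.480) = +0.35 V.

+0.35 V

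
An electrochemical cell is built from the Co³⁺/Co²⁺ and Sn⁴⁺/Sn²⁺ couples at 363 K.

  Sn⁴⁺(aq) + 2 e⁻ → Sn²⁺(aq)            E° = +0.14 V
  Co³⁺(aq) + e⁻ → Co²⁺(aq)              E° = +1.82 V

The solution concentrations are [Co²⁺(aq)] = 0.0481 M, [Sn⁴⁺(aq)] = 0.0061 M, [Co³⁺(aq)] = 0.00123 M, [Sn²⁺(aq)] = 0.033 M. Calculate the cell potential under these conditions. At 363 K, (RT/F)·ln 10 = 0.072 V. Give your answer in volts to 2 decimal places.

Since E°(Co³⁺/Co²⁺) > E°(Sn⁴⁺/Sn²⁺), Co³⁺/Co²⁺ serves as the cathode.
The standard potential is +1.82 − (+0.14) = +1.68 V and the balanced reaction transfers n = 2 electrons.
The balanced reaction is 2 Co³⁺(aq) + Sn²⁺(aq) → 2 Co²⁺(aq) + Sn⁴⁺(aq), so Q = ([Co²⁺(aq)]^2·[Sn⁴⁺(aq)]) / ([Co³⁺(aq)]^2·[Sn²⁺(aq)]) = 283 and log Q = 2.451.
Applying E = E° − (RT ln10/nF)·log Q gives +1.68 − (0.072/2)(2.451) = +1.59 V.

+1.59 V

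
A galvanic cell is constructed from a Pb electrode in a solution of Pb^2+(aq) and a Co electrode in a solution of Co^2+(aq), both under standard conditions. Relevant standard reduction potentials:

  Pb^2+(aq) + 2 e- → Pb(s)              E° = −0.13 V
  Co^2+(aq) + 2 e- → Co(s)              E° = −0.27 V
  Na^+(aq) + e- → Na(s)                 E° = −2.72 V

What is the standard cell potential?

+0.14 V

Of the two couples in this cell, the one with the more positive reduction potential is reduced at the cathode: here that is Pb²⁺/Pb (−0.13 V); Co²⁺/Co (−0.27 V) is the anode.
E°cell = E°(cathode) − E°(anode) = −0.13 − (−0.27) = +0.14 V.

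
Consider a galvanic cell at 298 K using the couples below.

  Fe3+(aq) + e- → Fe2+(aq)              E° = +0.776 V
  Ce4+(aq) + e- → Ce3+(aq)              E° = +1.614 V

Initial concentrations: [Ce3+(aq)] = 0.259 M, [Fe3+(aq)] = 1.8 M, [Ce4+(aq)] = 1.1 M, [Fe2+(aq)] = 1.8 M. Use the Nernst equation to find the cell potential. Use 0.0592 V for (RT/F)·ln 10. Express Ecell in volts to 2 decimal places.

+0.88 V

Ce⁴⁺/Ce³⁺ is reduced (cathode, E° = +1.614 V) and Fe³⁺/Fe²⁺ is oxidized (anode).
E°cell = +1.614 − (+0.776) = +0.838 V, with n = 1 electron transferred.
For the overall reaction Ce4+(aq) + Fe2+(aq) → Ce3+(aq) + Fe3+(aq), Q = ([Ce3+(aq)]·[Fe3+(aq)]) / ([Ce4+(aq)]·[Fe2+(aq)]) = 0.235, giving log Q = −0.628.
E = E° − (0.0592/n)·log Q = +0.838 − (0.0592/1)(−0.628) = +0.88 V.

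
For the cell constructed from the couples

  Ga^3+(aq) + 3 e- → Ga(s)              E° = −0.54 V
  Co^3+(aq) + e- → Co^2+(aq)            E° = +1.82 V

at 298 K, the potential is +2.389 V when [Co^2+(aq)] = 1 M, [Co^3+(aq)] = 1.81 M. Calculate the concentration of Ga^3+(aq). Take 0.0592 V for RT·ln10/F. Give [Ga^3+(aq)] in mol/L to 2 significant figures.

The Co³⁺/Co²⁺ couple has the larger reduction potential, so it is the cathode: E°cell = +1.82 − (−0.54) = +2.36 V and n = 3.
Since E = E° − (0.0592/n)·log Q, log Q = n(E° − E)/0.0592 = −1.470.
The balanced reaction is 3 Co^3+(aq) + Ga(s) → 3 Co^2+(aq) + Ga^3+(aq), so Q = ([Co^2+(aq)]^3·[Ga^3+(aq)]) / [Co^3+(aq)]^3.
Substituting the known concentrations and solving, log [Ga^3+(aq)] = −0.697 and [Ga^3+(aq)] = 0.20 M.

0.20 M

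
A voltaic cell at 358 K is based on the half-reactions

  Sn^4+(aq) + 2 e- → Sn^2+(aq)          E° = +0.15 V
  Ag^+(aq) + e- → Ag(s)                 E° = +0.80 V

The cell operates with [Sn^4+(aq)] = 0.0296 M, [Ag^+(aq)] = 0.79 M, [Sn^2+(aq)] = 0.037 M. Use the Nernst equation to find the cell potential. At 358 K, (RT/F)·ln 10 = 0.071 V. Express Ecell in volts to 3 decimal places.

The Ag⁺/Ag couple has the more positive E°, so it is the cathode; Sn⁴⁺/Sn²⁺ is the anode.
The standard potential is +0.80 − (+0.15) = +0.65 V and the balanced reaction transfers n = 2 electrons.
The balanced reaction is 2 Ag^+(aq) + Sn^2+(aq) → 2 Ag(s) + Sn^4+(aq), so Q = [Sn^4+(aq)] / ([Ag^+(aq)]^2·[Sn^2+(aq)]) = 1.28 and log Q = 0.108.
By the Nernst equation, E = +0.65 − (0.071/2)·(0.108) = +0.646 V.

+0.646 V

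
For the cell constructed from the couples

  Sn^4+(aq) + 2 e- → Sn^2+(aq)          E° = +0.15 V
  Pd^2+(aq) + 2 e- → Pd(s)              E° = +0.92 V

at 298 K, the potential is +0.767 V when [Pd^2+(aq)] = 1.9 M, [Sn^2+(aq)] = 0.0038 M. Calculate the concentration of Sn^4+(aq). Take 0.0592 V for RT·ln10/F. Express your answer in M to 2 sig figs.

With Pd²⁺/Pd at the cathode and Sn⁴⁺/Sn²⁺ at the anode, E°cell = +0.92 − (+0.15) = +0.77 V (n = 2).
Rearranging E = E° − (0.0592/n)·log Q gives log Q = 2(+0.77 − (+0.767))/0.0592 = 0.101.
For Pd^2+(aq) + Sn^2+(aq) → Pd(s) + Sn^4+(aq), the reaction quotient is Q = [Sn^4+(aq)] / ([Pd^2+(aq)]·[Sn^2+(aq)]).
Substituting the known concentrations and solving, log [Sn^4+(aq)] = −2.040 and [Sn^4+(aq)] = 0.0091 M.

0.0091 M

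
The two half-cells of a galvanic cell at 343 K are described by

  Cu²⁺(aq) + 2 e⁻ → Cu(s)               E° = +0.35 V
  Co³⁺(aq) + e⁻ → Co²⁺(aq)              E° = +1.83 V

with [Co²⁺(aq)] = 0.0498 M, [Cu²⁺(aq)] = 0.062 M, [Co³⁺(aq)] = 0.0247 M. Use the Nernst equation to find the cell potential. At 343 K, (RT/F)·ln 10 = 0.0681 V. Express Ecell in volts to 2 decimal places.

Since E°(Co³⁺/Co²⁺) > E°(Cu²⁺/Cu), Co³⁺/Co²⁺ serves as the cathode.
E°cell = E°cat − E°an = +1.83 − (+0.35) = +1.48 V; n = 2.
For the overall reaction 2 Co³⁺(aq) + Cu(s) → 2 Co²⁺(aq) + Cu²⁺(aq), Q = ([Co²⁺(aq)]^2·[Cu²⁺(aq)]) / [Co³⁺(aq)]^2 = 0.252, giving log Q = −0.599.
Applying E = E° − (RT ln10/nF)·log Q gives +1.48 − (0.0681/2)(−0.599) = +1.50 V.

+1.50 V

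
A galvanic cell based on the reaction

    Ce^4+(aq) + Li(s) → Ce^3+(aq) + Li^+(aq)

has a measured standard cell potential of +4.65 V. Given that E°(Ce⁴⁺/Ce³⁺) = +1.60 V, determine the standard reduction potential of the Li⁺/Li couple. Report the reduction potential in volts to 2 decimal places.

In the reaction as written the Ce⁴⁺/Ce³⁺ couple is reduced (cathode) and Li⁺/Li is oxidized (anode), so E°cell = E°(Ce⁴⁺/Ce³⁺) − E°(Li⁺/Li).
E°(Li⁺/Li) = E°(cathode) − E°cell = +1.60 − (+4.65) = −3.05 V.

−3.05 V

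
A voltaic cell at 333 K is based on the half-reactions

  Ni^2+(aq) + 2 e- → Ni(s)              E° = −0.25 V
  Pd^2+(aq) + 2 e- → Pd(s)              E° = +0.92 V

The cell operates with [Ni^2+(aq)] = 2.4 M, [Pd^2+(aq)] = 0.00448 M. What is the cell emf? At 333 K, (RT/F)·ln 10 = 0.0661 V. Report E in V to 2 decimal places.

+1.08 V

The Pd²⁺/Pd couple has the more positive E°, so it is the cathode; Ni²⁺/Ni is the anode.
E°cell = +0.92 − (−0.25) = +1.17 V, with n = 2 electrons transferred.
For the overall reaction Pd^2+(aq) + Ni(s) → Pd(s) + Ni^2+(aq), Q = [Ni^2+(aq)] / [Pd^2+(aq)] = 536, giving log Q = 2.729.
E = E° − (0.0661/n)·log Q = +1.17 − (0.0661/2)(2.729) = +1.08 V.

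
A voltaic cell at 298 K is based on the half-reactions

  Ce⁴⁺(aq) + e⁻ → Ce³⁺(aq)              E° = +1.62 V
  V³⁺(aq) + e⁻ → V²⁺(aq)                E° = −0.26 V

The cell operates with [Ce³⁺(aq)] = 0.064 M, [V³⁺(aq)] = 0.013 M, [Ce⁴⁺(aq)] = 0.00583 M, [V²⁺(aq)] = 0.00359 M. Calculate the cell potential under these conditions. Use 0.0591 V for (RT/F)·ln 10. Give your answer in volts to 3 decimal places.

+1.785 V

Ce⁴⁺/Ce³⁺ is reduced (cathode, E° = +1.62 V) and V³⁺/V²⁺ is oxidized (anode).
E°cell = +1.62 − (−0.26) = +1.88 V, with n = 1 electron transferred.
The balanced reaction is Ce⁴⁺(aq) + V²⁺(aq) → Ce³⁺(aq) + V³⁺(aq), so Q = ([Ce³⁺(aq)]·[V³⁺(aq)]) / ([Ce⁴⁺(aq)]·[V²⁺(aq)]) = 39.8 and log Q = 1.599.
Applying E = E° − (RT ln10/nF)·log Q gives +1.88 − (0.0591/1)(1.599) = +1.785 V.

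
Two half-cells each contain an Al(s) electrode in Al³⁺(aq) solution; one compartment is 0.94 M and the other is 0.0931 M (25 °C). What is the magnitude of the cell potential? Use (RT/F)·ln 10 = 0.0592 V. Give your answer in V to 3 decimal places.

For a concentration cell E°cell = 0, since both electrodes use the same couple.
The compartment with the higher Al³⁺(aq) concentration (0.94 M) acts as the cathode; ions are reduced there and produced at the dilute (0.0931 M) anode.
With n = 3, Ecell = −(0.0592/3)·log([dilute]/[conc]) = −(0.0592/3)·log(0.0931/0.94) = +0.020 V.

0.020 V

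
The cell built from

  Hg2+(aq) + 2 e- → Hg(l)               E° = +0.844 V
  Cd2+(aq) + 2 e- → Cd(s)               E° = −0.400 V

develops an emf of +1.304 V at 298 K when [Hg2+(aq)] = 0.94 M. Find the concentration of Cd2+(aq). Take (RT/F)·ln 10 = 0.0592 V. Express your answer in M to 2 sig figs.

Hg²⁺/Hg is the cathode (higher E°); E°cell = +0.844 − (−0.400) = +1.244 V with n = 2.
Rearranging E = E° − (0.0592/n)·log Q gives log Q = 2(+1.244 − (+1.304))/0.0592 = −2.027.
Balancing electrons gives Hg2+(aq) + Cd(s) → Hg(l) + Cd2+(aq); thus Q = [Cd2+(aq)] / [Hg2+(aq)].
Substituting the known concentrations and solving, log [Cd2+(aq)] = −2.054 and [Cd2+(aq)] = 0.0088 M.

0.0088 M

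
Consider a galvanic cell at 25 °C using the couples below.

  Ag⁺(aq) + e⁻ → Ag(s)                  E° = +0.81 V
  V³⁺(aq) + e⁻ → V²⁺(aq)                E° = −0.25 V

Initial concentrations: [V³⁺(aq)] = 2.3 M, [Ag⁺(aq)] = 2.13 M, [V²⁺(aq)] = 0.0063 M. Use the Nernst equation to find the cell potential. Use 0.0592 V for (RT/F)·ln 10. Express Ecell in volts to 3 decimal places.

+0.928 V

The Ag⁺/Ag couple has the more positive E°, so it is the cathode; V³⁺/V²⁺ is the anode.
E°cell = +0.81 − (−0.25) = +1.06 V, with n = 1 electron transferred.
The balanced reaction is Ag⁺(aq) + V²⁺(aq) → Ag(s) + V³⁺(aq), so Q = [V³⁺(aq)] / ([Ag⁺(aq)]·[V²⁺(aq)]) = 171 and log Q = 2.234.
By the Nernst equation, E = +1.06 − (0.0592/1)·(2.234) = +0.928 V.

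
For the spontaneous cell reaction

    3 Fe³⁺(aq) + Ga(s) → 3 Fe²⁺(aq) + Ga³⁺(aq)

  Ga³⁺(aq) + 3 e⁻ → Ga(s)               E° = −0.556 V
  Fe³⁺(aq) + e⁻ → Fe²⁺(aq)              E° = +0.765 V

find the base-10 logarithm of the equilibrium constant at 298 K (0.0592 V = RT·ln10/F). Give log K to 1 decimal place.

The Fe³⁺/Fe²⁺ couple is reduced (cathode); E°cell = +0.765 − (−0.556) = +1.321 V with n = 3.
At equilibrium E = 0, so log K = nE°cell / 0.0592 = (3)(+1.321) / 0.0592 = 66.9.

log K = 66.9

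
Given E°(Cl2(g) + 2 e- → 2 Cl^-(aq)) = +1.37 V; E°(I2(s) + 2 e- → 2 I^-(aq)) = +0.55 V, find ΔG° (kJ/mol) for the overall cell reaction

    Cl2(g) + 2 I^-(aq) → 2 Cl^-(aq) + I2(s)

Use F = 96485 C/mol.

−158 kJ/mol

In the reaction as written Cl2(g) is reduced, so the Cl₂/Cl⁻ couple is the cathode and I₂/I⁻ is the anode.
E°cell = +1.37 − (+0.55) = +0.82 V; balancing electrons gives n = 2.
ΔG° = −nFE°cell = −(2)(96485)(+0.82) J/mol = −158 kJ/mol.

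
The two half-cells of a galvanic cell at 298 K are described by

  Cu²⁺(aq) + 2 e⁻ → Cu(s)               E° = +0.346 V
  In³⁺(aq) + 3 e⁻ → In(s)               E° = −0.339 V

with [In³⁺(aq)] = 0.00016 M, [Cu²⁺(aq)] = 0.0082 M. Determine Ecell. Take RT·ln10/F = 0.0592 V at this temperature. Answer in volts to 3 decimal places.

Cu²⁺/Cu is reduced (cathode, E° = +0.346 V) and In³⁺/In is oxidized (anode).
E°cell = +0.346 − (−0.339) = +0.685 V, with n = 6 electrons transferred.
For the overall reaction 3 Cu²⁺(aq) + 2 In(s) → 3 Cu(s) + 2 In³⁺(aq), Q = [In³⁺(aq)]^2 / [Cu²⁺(aq)]^3 = 0.0464, giving log Q = −1.333.
By the Nernst equation, E = +0.685 − (0.0592/6)·(−1.333) = +0.698 V.

+0.698 V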